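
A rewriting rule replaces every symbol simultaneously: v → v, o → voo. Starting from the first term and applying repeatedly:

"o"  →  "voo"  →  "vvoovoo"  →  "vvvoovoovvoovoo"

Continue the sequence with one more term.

Rewriting the 15 symbols of vvvoovoovvoovoo one by one yields v v v voo voo v voo voo v v voo voo v voo voo; concatenated:

vvvvoovoovvoovoovvvoovoovvoovoo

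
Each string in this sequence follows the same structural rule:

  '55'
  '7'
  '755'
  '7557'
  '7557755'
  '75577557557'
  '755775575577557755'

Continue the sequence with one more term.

This is a Fibonacci-style word recurrence s(k) = s(k−1)·s(k−2): e.g. 7·55 = 755.
So term 8 is 755775575577557755·75577557557.

75577557557755775575577557557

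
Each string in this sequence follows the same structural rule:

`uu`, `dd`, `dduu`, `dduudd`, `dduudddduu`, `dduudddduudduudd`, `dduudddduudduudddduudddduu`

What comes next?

From term 3 onward, concatenate the last term with the second-to-last: dd·uu = dduu, dduu·dd = dduudd, …
Continuing: dduudddduudduudddduudddduu · dduudddduudduudd gives term 8.

dduudddduudduudddduudddduudduudddduudduudd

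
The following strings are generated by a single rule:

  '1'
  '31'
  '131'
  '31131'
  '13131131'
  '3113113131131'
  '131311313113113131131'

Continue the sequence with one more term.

3113113131131131311313113113131131

From term 3 onward, concatenate the second-to-last term with the last: 1·31 = 131, 31·131 = 31131, …
Continuing: 3113113131131 · 131311313113113131131 gives term 8.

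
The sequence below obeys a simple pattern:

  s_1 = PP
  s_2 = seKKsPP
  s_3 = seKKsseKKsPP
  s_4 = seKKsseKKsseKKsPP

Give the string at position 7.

The strings grow by a fixed prefix seKKs each time.
From seKKsseKKsseKKsPP, 3 further steps: seKKsseKKsseKKsPP → seKKsseKKsseKKsseKKsPP → seKKsseKKsseKKsseKKsseKKsPP → (answer).

seKKsseKKsseKKsseKKsseKKsseKKsPP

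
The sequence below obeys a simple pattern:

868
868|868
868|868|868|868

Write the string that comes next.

868|868|868|868|868|868|868|868

s(k+1) = s(k)·|·s(k) — each term doubles the last with '|' between the halves.
So the next term is two copies of 868|868|868|868 with '|' between the halves.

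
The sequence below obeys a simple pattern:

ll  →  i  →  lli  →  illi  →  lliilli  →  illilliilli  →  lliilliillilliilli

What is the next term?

illilliillilliilliillilliilli

This is a Fibonacci-style word recurrence s(k) = s(k−2)·s(k−1): e.g. ll·i = lli.
The next term joins illilliilli and lliilliillilliilli.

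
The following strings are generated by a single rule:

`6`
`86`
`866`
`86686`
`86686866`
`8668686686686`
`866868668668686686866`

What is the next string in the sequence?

8668686686686866868668668686686686

Each term (from the third on) is the previous term followed by the one before it: term 3 = 86·6 = 866.
Continuing: 866868668668686686866 · 8668686686686 gives term 8.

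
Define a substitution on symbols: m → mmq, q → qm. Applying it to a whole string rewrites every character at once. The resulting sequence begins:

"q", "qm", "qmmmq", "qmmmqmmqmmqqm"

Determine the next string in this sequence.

qmmmqmmqmmqqmmmqmmqqmmmqmmqqmqmmmq

Applying the rule to each of the 13 symbols of qmmmqmmqmmqqm gives the pieces qm mmq mmq mmq qm mmq mmq qm mmq mmq qm qm mmq, which concatenate to the answer.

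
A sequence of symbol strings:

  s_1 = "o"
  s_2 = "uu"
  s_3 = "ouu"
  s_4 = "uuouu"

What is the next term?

This is a Fibonacci-style word recurrence s(k) = s(k−2)·s(k−1): e.g. o·uu = ouu.
The next term joins ouu and uuouu.

ouuuuouu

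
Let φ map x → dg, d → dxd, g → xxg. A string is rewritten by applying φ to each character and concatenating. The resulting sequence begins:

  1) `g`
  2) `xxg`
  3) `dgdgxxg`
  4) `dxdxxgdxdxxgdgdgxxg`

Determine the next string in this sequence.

Applying the rule to each of the 19 symbols of dxdxxgdxdxxgdgdgxxg gives the pieces dxd dg dxd dg dg xxg dxd dg dxd dg dg xxg dxd xxg dxd xxg dg dg xxg, which concatenate to the answer.

dxddgdxddgdgxxgdxddgdxddgdgxxgdxdxxgdxdxxgdgdgxxg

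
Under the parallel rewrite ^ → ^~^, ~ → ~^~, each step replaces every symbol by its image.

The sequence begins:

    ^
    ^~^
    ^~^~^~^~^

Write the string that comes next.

^~^~^~^~^~^~^~^~^~^~^~^~^~^

Apply φ to ^~^~^~^~^ symbol by symbol: ^→^~^, ~→~^~, ^→^~^, ~→~^~, ^→^~^, ~→~^~, ^→^~^, ~→~^~, ^→^~^; joined: ^~^ ~^~ ^~^ ~^~ ^~^ ~^~ ^~^ ~^~ ^~^.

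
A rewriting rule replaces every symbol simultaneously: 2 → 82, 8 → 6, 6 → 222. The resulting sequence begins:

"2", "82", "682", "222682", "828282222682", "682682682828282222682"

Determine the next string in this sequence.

222682222682222682682682682828282222682

φ(682682682828282222682) expands symbol-by-symbol to 222 6 82 222 6 82 222 6 82 6 82 6 82 6 82 82 82 82 222 6 82; joining the 21 pieces gives the next term.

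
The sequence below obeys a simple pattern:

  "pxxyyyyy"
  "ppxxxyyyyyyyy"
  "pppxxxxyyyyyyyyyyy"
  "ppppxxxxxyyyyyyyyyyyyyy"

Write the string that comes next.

Reading off run lengths: p runs 1, 2, 3, 4; x runs 2, 3, 4, 5; y runs 5, 8, 11, 14 — each is linear in n (n = 1, 2, …).
Setting n = 5 gives 5, 6, 17 characters in each block.

pppppxxxxxxyyyyyyyyyyyyyyyyy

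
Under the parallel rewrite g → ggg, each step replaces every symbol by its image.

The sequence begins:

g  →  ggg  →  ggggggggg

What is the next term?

Apply φ to ggggggggg symbol by symbol: g→ggg, g→ggg, g→ggg, g→ggg, g→ggg, g→ggg, g→ggg, g→ggg, g→ggg; joined: ggg ggg ggg ggg ggg ggg ggg ggg ggg.

ggggggggggggggggggggggggggg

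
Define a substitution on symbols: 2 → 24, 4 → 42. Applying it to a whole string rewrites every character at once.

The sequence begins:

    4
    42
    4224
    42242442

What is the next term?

4224244224424224

Expanding 42242442: 4→42, 2→24, 2→24, 4→42, 2→24, 4→42, 4→42, 2→24. Concatenated: 42 24 24 42 24 42 42 24.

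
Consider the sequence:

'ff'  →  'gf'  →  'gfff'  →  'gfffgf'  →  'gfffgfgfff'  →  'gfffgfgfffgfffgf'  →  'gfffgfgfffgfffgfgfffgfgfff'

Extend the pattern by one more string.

This is a Fibonacci-style word recurrence s(k) = s(k−1)·s(k−2): e.g. gf·ff = gfff.
The next term joins gfffgfgfffgfffgfgfffgfgfff and gfffgfgfffgfffgf.

gfffgfgfffgfffgfgfffgfgfffgfffgfgfffgfffgf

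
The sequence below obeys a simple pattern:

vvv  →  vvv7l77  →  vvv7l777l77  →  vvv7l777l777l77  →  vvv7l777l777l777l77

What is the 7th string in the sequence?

vvv7l777l777l777l777l777l77

The strings grow by a fixed suffix 7l77 each time.
From vvv7l777l777l777l77, 2 further steps: vvv7l777l777l777l77 → vvv7l777l777l777l777l77 → (answer).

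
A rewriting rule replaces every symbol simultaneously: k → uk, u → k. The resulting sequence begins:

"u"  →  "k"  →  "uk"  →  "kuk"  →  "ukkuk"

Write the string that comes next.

Apply φ to ukkuk symbol by symbol: u→k, k→uk, k→uk, u→k, k→uk; joined: k uk uk k uk.

kukukkuk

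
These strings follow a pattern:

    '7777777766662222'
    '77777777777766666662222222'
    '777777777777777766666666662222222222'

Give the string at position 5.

77777777777777777777777766666666666666662222222222222222

Term n consists of 4n 7's, followed by 3n-2 6's, followed by 3n-2 2's, where the shown terms are n = 2, 3, 4.
For term 5, n = 6, so the run lengths are 24, 16, 16.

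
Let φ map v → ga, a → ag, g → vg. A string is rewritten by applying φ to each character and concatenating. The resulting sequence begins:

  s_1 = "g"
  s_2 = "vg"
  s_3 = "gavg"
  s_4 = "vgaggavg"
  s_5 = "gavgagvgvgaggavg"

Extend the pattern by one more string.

Rewriting the 16 symbols of gavgagvgvgaggavg one by one yields vg ag ga vg ag vg ga vg ga vg ag vg vg ag ga vg; concatenated:

vgaggavgagvggavggavgagvgvgaggavg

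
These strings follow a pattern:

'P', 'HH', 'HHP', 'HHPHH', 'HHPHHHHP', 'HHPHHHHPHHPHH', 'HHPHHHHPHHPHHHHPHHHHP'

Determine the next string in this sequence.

Each term (from the third on) is the previous term followed by the one before it: term 3 = HH·P = HHP.
So term 8 is HHPHHHHPHHPHHHHPHHHHP·HHPHHHHPHHPHH.

HHPHHHHPHHPHHHHPHHHHPHHPHHHHPHHPHH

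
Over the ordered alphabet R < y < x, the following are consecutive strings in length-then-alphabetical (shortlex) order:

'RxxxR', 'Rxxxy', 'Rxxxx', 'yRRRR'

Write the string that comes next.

Find the rightmost character of yRRRR below x, bump it to the next letter, and reset everything to its right to R.

yRRRy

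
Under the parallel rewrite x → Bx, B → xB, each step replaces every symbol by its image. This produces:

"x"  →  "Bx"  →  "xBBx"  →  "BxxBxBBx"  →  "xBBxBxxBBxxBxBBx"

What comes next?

Rewriting the 16 symbols of xBBxBxxBBxxBxBBx one by one yields Bx xB xB Bx xB Bx Bx xB xB Bx Bx xB Bx xB xB Bx; concatenated:

BxxBxBBxxBBxBxxBxBBxBxxBBxxBxBBx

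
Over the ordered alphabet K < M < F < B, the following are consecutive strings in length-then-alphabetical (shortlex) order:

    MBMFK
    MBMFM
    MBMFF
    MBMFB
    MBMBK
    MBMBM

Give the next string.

MBMBF

Find the rightmost character of MBMBM below B, bump it to the next letter, and reset everything to its right to K.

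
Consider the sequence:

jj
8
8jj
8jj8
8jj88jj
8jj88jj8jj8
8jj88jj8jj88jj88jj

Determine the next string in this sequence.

8jj88jj8jj88jj88jj8jj88jj8jj8

From term 3 onward, concatenate the last term with the second-to-last: 8·jj = 8jj, 8jj·8 = 8jj8, …
So term 8 is 8jj88jj8jj88jj88jj·8jj88jj8jj8.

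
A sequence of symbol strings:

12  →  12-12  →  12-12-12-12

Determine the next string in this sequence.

12-12-12-12-12-12-12-12

Every step duplicates the string with '-' between the halves.
So the next term is two copies of 12-12-12-12 with '-' between the halves.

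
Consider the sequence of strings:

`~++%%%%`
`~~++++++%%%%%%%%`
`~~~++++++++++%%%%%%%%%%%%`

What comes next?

~~~~++++++++++++++%%%%%%%%%%%%%%%%

The n-th term is n ~'s then 4n-2 +'s then 4n %'s (n = 1, 2, …).
Setting n = 4 gives 4, 14, 16 characters in each block.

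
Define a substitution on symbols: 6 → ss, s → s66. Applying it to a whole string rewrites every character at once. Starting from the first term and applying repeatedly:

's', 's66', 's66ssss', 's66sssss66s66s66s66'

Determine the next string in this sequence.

s66sssss66s66s66s66s66sssss66sssss66sssss66ssss

φ(s66sssss66s66s66s66) expands symbol-by-symbol to s66 ss ss s66 s66 s66 s66 s66 ss ss s66 ss ss s66 ss ss s66 ss ss; joining the 19 pieces gives the next term.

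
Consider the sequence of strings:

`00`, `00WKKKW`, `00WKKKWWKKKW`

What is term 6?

00WKKKWWKKKWWKKKWWKKKWWKKKW

The strings grow by a fixed suffix WKKKW each time.
From 00WKKKWWKKKW, 3 further steps: 00WKKKWWKKKW → 00WKKKWWKKKWWKKKW → 00WKKKWWKKKWWKKKWWKKKW → (answer).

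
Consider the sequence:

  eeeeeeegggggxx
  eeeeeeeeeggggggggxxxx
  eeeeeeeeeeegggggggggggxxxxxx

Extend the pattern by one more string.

The n-th term is 2n+3 e's then 3n-1 g's then 2n-2 x's, where the shown terms are n = 2, 3, 4.
Setting n = 5 gives 13, 14, 8 characters in each block.

eeeeeeeeeeeeeggggggggggggggxxxxxxxx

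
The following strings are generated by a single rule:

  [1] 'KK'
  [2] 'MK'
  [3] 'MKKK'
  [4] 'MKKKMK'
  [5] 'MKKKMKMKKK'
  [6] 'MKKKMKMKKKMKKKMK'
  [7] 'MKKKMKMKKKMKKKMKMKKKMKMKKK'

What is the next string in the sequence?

MKKKMKMKKKMKKKMKMKKKMKMKKKMKKKMKMKKKMKKKMK

This is a Fibonacci-style word recurrence s(k) = s(k−1)·s(k−2): e.g. MK·KK = MKKK.
So term 8 is MKKKMKMKKKMKKKMKMKKKMKMKKK·MKKKMKMKKKMKKKMK.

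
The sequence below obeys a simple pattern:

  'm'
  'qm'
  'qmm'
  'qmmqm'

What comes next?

qmmqmqmm

From term 3 onward, concatenate the last term with the second-to-last: qm·m = qmm, qmm·qm = qmmqm, …
Continuing: qmmqm · qmm gives term 5.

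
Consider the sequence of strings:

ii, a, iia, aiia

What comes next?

iiaaiia

From term 3 onward, concatenate the second-to-last term with the last: ii·a = iia, a·iia = aiia, …
So term 5 is iia·aiia.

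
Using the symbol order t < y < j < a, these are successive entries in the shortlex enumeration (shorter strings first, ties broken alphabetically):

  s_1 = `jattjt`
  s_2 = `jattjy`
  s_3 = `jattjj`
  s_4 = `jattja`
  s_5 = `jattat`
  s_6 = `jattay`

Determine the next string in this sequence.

jattaj

Find the rightmost character of jattay below a, bump it to the next letter, and reset everything to its right to t.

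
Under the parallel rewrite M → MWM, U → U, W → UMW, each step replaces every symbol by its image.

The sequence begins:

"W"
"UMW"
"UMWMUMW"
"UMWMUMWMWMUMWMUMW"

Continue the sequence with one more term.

UMWMUMWMWMUMWMUMWMWMUMWMWMUMWMUMWMWMUMWMUMW

Applying the rule to each of the 17 symbols of UMWMUMWMWMUMWMUMW gives the pieces U MWM UMW MWM U MWM UMW MWM UMW MWM U MWM UMW MWM U MWM UMW, which concatenate to the answer.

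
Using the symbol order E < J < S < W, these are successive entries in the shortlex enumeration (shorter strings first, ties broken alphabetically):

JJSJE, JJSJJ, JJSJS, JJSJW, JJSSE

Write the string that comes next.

The successor of JJSSE increments the rightmost position that isn't already W and resets every position after it to E.

JJSSJ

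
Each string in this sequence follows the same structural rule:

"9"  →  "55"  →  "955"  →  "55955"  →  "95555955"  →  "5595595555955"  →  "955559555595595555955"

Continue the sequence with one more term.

5595595555955955559555595595555955

Each term (from the third on) is the two preceding terms concatenated in order: term 3 = 9·55 = 955.
So term 8 is 5595595555955·955559555595595555955.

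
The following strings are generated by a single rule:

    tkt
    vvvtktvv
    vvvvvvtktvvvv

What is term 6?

vvvvvvvvvvvvvvvtktvvvvvvvvvv

Every step adds vvv to the front and vv to the end of the previous string.
From vvvvvvtktvvvv, 3 further steps: vvvvvvtktvvvv → vvvvvvvvvtktvvvvvv → vvvvvvvvvvvvtktvvvvvvvv → (answer).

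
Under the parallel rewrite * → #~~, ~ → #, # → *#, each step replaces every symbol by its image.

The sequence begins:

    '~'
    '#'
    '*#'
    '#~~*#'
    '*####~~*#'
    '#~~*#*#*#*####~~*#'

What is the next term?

*####~~*##~~*##~~*##~~*#*#*#*####~~*#

Replace each of the 18 characters of #~~*#*#*#*####~~*# in place — *# # # #~~ *# #~~ *# #~~ *# #~~ *# *# *# *# # # #~~ *# — and concatenate.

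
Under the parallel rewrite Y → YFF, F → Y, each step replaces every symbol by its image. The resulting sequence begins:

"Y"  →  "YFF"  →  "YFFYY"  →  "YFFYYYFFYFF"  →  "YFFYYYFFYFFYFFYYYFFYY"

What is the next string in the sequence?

Rewriting the 21 symbols of YFFYYYFFYFFYFFYYYFFYY one by one yields YFF Y Y YFF YFF YFF Y Y YFF Y Y YFF Y Y YFF YFF YFF Y Y YFF YFF; concatenated:

YFFYYYFFYFFYFFYYYFFYYYFFYYYFFYFFYFFYYYFFYFF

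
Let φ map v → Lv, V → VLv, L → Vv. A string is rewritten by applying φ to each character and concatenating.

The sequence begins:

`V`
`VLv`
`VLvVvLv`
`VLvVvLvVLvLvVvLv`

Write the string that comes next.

Replace each of the 16 characters of VLvVvLvVLvLvVvLv in place — VLv Vv Lv VLv Lv Vv Lv VLv Vv Lv Vv Lv VLv Lv Vv Lv — and concatenate.

VLvVvLvVLvLvVvLvVLvVvLvVvLvVLvLvVvLv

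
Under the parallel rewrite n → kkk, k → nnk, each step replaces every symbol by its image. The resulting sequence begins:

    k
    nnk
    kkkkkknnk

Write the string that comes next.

Expanding kkkkkknnk: k→nnk, k→nnk, k→nnk, k→nnk, k→nnk, k→nnk, n→kkk, n→kkk, k→nnk. Concatenated: nnk nnk nnk nnk nnk nnk kkk kkk nnk.

nnknnknnknnknnknnkkkkkkknnk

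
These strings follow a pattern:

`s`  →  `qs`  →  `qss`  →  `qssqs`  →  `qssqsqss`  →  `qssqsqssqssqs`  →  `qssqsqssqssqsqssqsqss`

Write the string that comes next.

From term 3 onward, concatenate the last term with the second-to-last: qs·s = qss, qss·qs = qssqs, …
The next term joins qssqsqssqssqsqssqsqss and qssqsqssqssqs.

qssqsqssqssqsqssqsqssqssqsqssqssqs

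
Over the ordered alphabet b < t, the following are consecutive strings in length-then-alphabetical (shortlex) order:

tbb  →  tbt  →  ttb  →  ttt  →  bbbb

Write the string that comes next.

Find the rightmost character of bbbb below t, bump it to the next letter, and reset everything to its right to b.

bbbt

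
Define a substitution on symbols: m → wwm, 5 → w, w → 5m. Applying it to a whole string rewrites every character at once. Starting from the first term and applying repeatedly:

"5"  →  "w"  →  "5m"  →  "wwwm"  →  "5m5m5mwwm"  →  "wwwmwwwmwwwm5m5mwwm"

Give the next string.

Rewriting the 19 symbols of wwwmwwwmwwwm5m5mwwm one by one yields 5m 5m 5m wwm 5m 5m 5m wwm 5m 5m 5m wwm w wwm w wwm 5m 5m wwm; concatenated:

5m5m5mwwm5m5m5mwwm5m5m5mwwmwwwmwwwm5m5mwwm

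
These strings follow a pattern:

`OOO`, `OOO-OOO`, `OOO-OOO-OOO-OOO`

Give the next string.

Every step duplicates the string with '-' between the halves.
One more doubling of OOO-OOO-OOO-OOO gives the answer.

OOO-OOO-OOO-OOO-OOO-OOO-OOO-OOO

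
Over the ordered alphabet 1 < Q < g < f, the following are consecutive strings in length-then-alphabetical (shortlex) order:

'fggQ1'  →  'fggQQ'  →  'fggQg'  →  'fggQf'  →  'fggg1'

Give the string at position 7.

fgggg

Continuing the enumeration 2 steps past fggg1: fggg1 → fgggQ → (answer).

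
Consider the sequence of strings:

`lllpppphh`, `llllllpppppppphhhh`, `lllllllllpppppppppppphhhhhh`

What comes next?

Reading off run lengths: l runs 3, 6, 9; p runs 4, 8, 12; h runs 2, 4, 6 — each is linear in n (n = 1, 2, …).
For the next term, n = 4, so the run lengths are 12, 16, 8.

llllllllllllpppppppppppppppphhhhhhhh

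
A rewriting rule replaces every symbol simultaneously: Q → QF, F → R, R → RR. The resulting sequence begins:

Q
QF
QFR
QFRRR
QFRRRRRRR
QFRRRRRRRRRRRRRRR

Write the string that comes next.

Rewriting the 17 symbols of QFRRRRRRRRRRRRRRR one by one yields QF R RR RR RR RR RR RR RR RR RR RR RR RR RR RR RR; concatenated:

QFRRRRRRRRRRRRRRRRRRRRRRRRRRRRRRR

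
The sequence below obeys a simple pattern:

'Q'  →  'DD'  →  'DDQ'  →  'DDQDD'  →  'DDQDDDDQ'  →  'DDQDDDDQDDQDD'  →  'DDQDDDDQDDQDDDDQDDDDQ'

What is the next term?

DDQDDDDQDDQDDDDQDDDDQDDQDDDDQDDQDD

Each term (from the third on) is the previous term followed by the one before it: term 3 = DD·Q = DDQ.
Continuing: DDQDDDDQDDQDDDDQDDDDQ · DDQDDDDQDDQDD gives term 8.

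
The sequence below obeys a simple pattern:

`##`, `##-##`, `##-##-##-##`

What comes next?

Each string is two copies of the previous one joined by '-'.
Doubling ##-##-##-## with '-' between the halves:

##-##-##-##-##-##-##-##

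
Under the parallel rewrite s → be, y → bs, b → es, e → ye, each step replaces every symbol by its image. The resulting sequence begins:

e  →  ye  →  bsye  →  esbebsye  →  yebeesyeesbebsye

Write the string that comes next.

Rewriting the 16 symbols of yebeesyeesbebsye one by one yields bs ye es ye ye be bs ye ye be es ye es be bs ye; concatenated:

bsyeesyeyebebsyeyebeesyeesbebsye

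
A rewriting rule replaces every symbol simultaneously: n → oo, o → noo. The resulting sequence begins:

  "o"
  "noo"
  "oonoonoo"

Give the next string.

noonoooonoonoooonoonoo

Expanding oonoonoo: o→noo, o→noo, n→oo, o→noo, o→noo, n→oo, o→noo, o→noo. Concatenated: noo noo oo noo noo oo noo noo.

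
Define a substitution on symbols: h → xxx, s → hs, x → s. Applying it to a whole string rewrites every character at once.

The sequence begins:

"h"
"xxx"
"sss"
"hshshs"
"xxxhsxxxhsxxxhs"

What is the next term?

sssxxxhssssxxxhssssxxxhs

φ(xxxhsxxxhsxxxhs) expands symbol-by-symbol to s s s xxx hs s s s xxx hs s s s xxx hs; joining the 15 pieces gives the next term.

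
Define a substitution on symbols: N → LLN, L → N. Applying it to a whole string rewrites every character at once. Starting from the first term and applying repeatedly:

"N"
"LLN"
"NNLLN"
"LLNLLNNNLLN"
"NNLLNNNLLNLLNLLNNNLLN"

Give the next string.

Rewriting the 21 symbols of NNLLNNNLLNLLNLLNNNLLN one by one yields LLN LLN N N LLN LLN LLN N N LLN N N LLN N N LLN LLN LLN N N LLN; concatenated:

LLNLLNNNLLNLLNLLNNNLLNNNLLNNNLLNLLNLLNNNLLN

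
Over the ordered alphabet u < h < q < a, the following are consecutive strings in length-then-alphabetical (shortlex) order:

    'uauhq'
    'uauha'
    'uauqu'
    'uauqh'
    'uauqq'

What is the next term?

uauqa

The successor of uauqq increments the rightmost position that isn't already a and resets every position after it to u.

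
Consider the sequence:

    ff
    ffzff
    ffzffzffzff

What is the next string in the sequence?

Each string is two copies of the previous one joined by 'z'.
One more doubling of ffzffzffzff gives the answer.

ffzffzffzffzffzffzffzff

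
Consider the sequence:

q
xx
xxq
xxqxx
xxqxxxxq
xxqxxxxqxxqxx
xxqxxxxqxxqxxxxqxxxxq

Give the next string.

xxqxxxxqxxqxxxxqxxxxqxxqxxxxqxxqxx

From term 3 onward, concatenate the last term with the second-to-last: xx·q = xxq, xxq·xx = xxqxx, …
Continuing: xxqxxxxqxxqxxxxqxxxxq · xxqxxxxqxxqxx gives term 8.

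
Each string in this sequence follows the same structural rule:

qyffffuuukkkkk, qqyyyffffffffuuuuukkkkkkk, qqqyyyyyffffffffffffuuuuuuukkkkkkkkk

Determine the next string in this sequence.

qqqqyyyyyyyffffffffffffffffuuuuuuuuukkkkkkkkkkk

Term n consists of n q's, followed by 2n-1 y's, followed by 4n f's, followed by 2n+1 u's, followed by 2n+3 k's (n = 1, 2, …).
For the next term, n = 4, so the run lengths are 4, 7, 16, 9, 11.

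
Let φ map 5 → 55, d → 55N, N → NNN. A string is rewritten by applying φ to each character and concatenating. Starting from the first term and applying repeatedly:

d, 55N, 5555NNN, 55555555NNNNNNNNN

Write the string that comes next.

Rewriting the 17 symbols of 55555555NNNNNNNNN one by one yields 55 55 55 55 55 55 55 55 NNN NNN NNN NNN NNN NNN NNN NNN NNN; concatenated:

5555555555555555NNNNNNNNNNNNNNNNNNNNNNNNNNN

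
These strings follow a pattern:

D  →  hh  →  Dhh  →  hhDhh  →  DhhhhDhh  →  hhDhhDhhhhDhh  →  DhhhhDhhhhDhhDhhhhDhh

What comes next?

hhDhhDhhhhDhhDhhhhDhhhhDhhDhhhhDhh

From term 3 onward, concatenate the second-to-last term with the last: D·hh = Dhh, hh·Dhh = hhDhh, …
Continuing: hhDhhDhhhhDhh · DhhhhDhhhhDhhDhhhhDhh gives term 8.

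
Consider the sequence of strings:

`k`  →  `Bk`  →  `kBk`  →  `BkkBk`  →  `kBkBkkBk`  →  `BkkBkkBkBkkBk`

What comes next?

From term 3 onward, concatenate the second-to-last term with the last: k·Bk = kBk, Bk·kBk = BkkBk, …
Continuing: kBkBkkBk · BkkBkkBkBkkBk gives term 7.

kBkBkkBkBkkBkkBkBkkBk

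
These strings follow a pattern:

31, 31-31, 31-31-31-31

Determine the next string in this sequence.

Each string is two copies of the previous one joined by '-'.
Doubling 31-31-31-31 with '-' between the halves:

31-31-31-31-31-31-31-31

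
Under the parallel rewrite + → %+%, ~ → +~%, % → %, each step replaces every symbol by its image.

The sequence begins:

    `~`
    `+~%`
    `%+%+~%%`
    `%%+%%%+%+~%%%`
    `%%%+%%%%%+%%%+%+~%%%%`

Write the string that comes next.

φ(%%%+%%%%%+%%%+%+~%%%%) expands symbol-by-symbol to % % % %+% % % % % % %+% % % % %+% % %+% +~% % % % %; joining the 21 pieces gives the next term.

%%%%+%%%%%%%+%%%%%+%%%+%+~%%%%%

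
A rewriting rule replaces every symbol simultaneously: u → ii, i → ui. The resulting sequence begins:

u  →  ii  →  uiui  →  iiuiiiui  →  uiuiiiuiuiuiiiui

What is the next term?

Rewriting the 16 symbols of uiuiiiuiuiuiiiui one by one yields ii ui ii ui ui ui ii ui ii ui ii ui ui ui ii ui; concatenated:

iiuiiiuiuiuiiiuiiiuiiiuiuiuiiiui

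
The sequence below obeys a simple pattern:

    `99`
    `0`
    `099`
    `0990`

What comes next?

This is a Fibonacci-style word recurrence s(k) = s(k−1)·s(k−2): e.g. 0·99 = 099.
Continuing: 0990 · 099 gives term 5.

0990099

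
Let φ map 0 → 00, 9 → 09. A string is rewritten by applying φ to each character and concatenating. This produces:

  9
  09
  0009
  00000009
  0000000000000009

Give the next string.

Rewriting the 16 symbols of 0000000000000009 one by one yields 00 00 00 00 00 00 00 00 00 00 00 00 00 00 00 09; concatenated:

00000000000000000000000000000009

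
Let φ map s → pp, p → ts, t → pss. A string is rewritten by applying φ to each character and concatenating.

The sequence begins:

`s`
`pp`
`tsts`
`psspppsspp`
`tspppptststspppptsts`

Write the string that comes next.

Replace each of the 20 characters of tspppptststspppptsts in place — pss pp ts ts ts ts pss pp pss pp pss pp ts ts ts ts pss pp pss pp — and concatenate.

psspptstststspsspppsspppsspptstststspsspppsspp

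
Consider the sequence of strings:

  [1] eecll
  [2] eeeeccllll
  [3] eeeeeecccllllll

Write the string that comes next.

eeeeeeeeccccllllllll

Reading off run lengths: e runs 2, 4, 6; c runs 1, 2, 3; l runs 2, 4, 6 — each is linear in n (n = 1, 2, …).
At n = 4 the blocks have lengths 8, 4, 8.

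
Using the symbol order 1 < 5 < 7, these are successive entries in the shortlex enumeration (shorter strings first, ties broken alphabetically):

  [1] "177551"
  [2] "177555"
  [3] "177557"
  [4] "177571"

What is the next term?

Find the rightmost character of 177571 below 7, bump it to the next letter, and reset everything to its right to 1.

177575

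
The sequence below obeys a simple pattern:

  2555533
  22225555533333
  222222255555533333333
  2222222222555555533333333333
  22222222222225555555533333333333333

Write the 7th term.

2222222222222222222555555555533333333333333333333

Term n consists of 3n-2 2's, followed by n+3 5's, followed by 3n-1 3's (n = 1, 2, …).
For term 7, n = 7, so the run lengths are 19, 10, 20.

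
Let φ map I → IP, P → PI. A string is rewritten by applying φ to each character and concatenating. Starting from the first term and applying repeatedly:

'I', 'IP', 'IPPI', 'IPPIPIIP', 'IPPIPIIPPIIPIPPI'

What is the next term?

Applying the rule to each of the 16 symbols of IPPIPIIPPIIPIPPI gives the pieces IP PI PI IP PI IP IP PI PI IP IP PI IP PI PI IP, which concatenate to the answer.

IPPIPIIPPIIPIPPIPIIPIPPIIPPIPIIP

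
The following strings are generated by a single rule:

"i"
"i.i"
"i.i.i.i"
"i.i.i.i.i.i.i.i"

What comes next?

s(k+1) = s(k)·.·s(k) — each term doubles the last with '.' between the halves.
One more doubling of i.i.i.i.i.i.i.i gives the answer.

i.i.i.i.i.i.i.i.i.i.i.i.i.i.i.i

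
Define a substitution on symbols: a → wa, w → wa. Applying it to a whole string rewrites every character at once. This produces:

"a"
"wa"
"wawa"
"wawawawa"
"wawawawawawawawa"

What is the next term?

Replace each of the 16 characters of wawawawawawawawa in place — wa wa wa wa wa wa wa wa wa wa wa wa wa wa wa wa — and concatenate.

wawawawawawawawawawawawawawawawa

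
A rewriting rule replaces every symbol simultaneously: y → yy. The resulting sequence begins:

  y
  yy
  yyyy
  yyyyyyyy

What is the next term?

Apply φ to yyyyyyyy symbol by symbol: y→yy, y→yy, y→yy, y→yy, y→yy, y→yy, y→yy, y→yy; joined: yy yy yy yy yy yy yy yy.

yyyyyyyyyyyyyyyy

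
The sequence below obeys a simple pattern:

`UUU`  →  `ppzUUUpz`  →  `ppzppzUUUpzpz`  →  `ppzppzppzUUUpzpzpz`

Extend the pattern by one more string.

Every step adds ppz to the front and pz to the end of the previous string.
So the next term is ppz·ppzppzppzUUUpzpzpz·pz.

ppzppzppzppzUUUpzpzpzpz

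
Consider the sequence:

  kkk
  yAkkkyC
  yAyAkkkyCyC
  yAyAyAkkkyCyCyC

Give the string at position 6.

Each term wraps the previous one in yA on the left and yC on the right.
From yAyAyAkkkyCyCyC, 2 further steps: yAyAyAkkkyCyCyC → yAyAyAyAkkkyCyCyCyC → (answer).

yAyAyAyAyAkkkyCyCyCyCyC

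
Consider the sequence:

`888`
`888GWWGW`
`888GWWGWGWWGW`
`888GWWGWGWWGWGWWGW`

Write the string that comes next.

888GWWGWGWWGWGWWGWGWWGW

The strings grow by a fixed suffix GWWGW each time.
So the next term is 888GWWGWGWWGWGWWGW·GWWGW.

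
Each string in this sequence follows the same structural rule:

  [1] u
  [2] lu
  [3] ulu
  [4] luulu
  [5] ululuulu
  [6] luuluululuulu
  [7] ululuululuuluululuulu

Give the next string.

luuluululuuluululuululuuluululuulu

From term 3 onward, concatenate the second-to-last term with the last: u·lu = ulu, lu·ulu = luulu, …
Continuing: luuluululuulu · ululuululuuluululuulu gives term 8.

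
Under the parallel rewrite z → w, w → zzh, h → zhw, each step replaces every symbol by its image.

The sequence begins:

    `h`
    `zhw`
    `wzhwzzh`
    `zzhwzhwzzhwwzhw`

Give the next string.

Rewriting the 15 symbols of zzhwzhwzzhwwzhw one by one yields w w zhw zzh w zhw zzh w w zhw zzh zzh w zhw zzh; concatenated:

wwzhwzzhwzhwzzhwwzhwzzhzzhwzhwzzh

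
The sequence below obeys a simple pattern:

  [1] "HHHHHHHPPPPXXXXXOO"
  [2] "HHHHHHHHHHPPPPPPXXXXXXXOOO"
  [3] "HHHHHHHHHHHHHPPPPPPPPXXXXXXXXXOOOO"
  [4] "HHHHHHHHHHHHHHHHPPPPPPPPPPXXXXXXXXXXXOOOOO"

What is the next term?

HHHHHHHHHHHHHHHHHHHPPPPPPPPPPPPXXXXXXXXXXXXXOOOOOO

The n-th term is 3n+1 H's then 2n P's then 2n+1 X's then n O's, where the shown terms are n = 2, 3, 4, 5.
Setting n = 6 gives 19, 12, 13, 6 characters in each block.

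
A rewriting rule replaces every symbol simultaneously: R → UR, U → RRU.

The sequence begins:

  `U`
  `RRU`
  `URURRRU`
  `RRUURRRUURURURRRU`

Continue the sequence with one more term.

URURRRURRUURURURRRURRUURRRUURRRUURURURRRU

Applying the rule to each of the 17 symbols of RRUURRRUURURURRRU gives the pieces UR UR RRU RRU UR UR UR RRU RRU UR RRU UR RRU UR UR UR RRU, which concatenate to the answer.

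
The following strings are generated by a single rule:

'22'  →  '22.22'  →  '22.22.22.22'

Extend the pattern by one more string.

Each string is two copies of the previous one joined by '.'.
Doubling 22.22.22.22 with '.' between the halves:

22.22.22.22.22.22.22.22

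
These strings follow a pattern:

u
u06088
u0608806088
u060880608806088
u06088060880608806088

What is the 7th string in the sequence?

u060880608806088060880608806088

Every step adds 06088 to the end: s(k+1) = s(k)·06088.
From u06088060880608806088, 2 further steps: u06088060880608806088 → u0608806088060880608806088 → (answer).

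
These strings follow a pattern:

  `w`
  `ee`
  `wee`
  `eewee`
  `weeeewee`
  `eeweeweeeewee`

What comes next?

weeeeweeeeweeweeeewee

Each term (from the third on) is the two preceding terms concatenated in order: term 3 = w·ee = wee.
The next term joins weeeewee and eeweeweeeewee.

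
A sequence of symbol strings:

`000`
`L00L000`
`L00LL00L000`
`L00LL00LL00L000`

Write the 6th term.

Every step adds L00L at the front: s(k+1) = L00L·s(k).
From L00LL00LL00L000, 2 further steps: L00LL00LL00L000 → L00LL00LL00LL00L000 → (answer).

L00LL00LL00LL00LL00L000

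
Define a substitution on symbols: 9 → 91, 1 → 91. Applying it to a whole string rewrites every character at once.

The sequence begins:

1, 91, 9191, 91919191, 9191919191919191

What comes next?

91919191919191919191919191919191

Replace each of the 16 characters of 9191919191919191 in place — 91 91 91 91 91 91 91 91 91 91 91 91 91 91 91 91 — and concatenate.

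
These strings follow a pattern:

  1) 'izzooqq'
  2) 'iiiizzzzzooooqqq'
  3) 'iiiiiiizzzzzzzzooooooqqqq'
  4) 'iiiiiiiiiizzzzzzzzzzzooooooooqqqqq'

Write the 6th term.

iiiiiiiiiiiiiiiizzzzzzzzzzzzzzzzzooooooooooooqqqqqqq

Each string has the form i^{3n-2} z^{3n-1} o^{2n} q^{n+1} (n = 1, 2, …).
For term 6, n = 6, so the run lengths are 16, 17, 12, 7.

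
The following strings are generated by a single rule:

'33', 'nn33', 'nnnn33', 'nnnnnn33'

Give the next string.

Every step adds nn at the front: s(k+1) = nn·s(k).
Applying this once more to nnnnnn33:

nnnnnnnn33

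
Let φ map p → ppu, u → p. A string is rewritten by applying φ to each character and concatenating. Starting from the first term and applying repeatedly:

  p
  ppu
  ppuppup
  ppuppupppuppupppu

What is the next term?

Replace each of the 17 characters of ppuppupppuppupppu in place — ppu ppu p ppu ppu p ppu ppu ppu p ppu ppu p ppu ppu ppu p — and concatenate.

ppuppupppuppupppuppuppupppuppupppuppuppup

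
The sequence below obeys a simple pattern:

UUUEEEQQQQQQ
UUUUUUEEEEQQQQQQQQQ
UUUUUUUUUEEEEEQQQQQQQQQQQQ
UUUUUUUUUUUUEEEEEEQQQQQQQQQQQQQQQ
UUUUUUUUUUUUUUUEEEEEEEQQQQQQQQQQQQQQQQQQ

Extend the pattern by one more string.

UUUUUUUUUUUUUUUUUUEEEEEEEEQQQQQQQQQQQQQQQQQQQQQ

Term n consists of 3n U's, followed by n+2 E's, followed by 3n+3 Q's (n = 1, 2, …).
At n = 6 the blocks have lengths 18, 8, 21.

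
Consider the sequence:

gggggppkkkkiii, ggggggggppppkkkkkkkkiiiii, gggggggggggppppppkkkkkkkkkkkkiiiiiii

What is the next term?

ggggggggggggggppppppppkkkkkkkkkkkkkkkkiiiiiiiii

Each string has the form g^{3n+2} p^{2n} k^{4n} i^{2n+1} (n = 1, 2, …).
Setting n = 4 gives 14, 8, 16, 9 characters in each block.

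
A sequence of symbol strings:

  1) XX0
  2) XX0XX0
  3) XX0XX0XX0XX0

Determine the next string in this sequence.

Every step duplicates the string.
One more doubling of XX0XX0XX0XX0 gives the answer.

XX0XX0XX0XX0XX0XX0XX0XX0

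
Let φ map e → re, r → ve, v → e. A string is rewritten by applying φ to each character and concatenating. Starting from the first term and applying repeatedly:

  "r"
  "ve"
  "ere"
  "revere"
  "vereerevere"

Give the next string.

erevererevereerevere

Apply φ to vereerevere symbol by symbol: v→e, e→re, r→ve, e→re, e→re, r→ve, e→re, v→e, e→re, r→ve, e→re; joined: e re ve re re ve re e re ve re.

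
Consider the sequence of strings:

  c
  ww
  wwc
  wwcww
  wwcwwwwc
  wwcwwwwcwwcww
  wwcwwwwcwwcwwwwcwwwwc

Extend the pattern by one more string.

wwcwwwwcwwcwwwwcwwwwcwwcwwwwcwwcww

From term 3 onward, concatenate the last term with the second-to-last: ww·c = wwc, wwc·ww = wwcww, …
The next term joins wwcwwwwcwwcwwwwcwwwwc and wwcwwwwcwwcww.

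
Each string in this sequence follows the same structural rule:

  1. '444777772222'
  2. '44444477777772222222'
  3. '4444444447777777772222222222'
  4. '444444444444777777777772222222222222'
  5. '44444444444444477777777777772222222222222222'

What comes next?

4444444444444444447777777777777772222222222222222222

Reading off run lengths: 4 runs 3, 6, 9, 12, 15; 7 runs 5, 7, 9, 11, 13; 2 runs 4, 7, 10, 13, 16 — each is linear in n (n = 1, 2, …).
For the next term, n = 6, so the run lengths are 18, 15, 19.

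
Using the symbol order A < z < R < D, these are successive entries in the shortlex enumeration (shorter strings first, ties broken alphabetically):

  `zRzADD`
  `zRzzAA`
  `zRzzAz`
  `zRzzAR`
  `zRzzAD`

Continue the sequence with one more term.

The successor of zRzzAD increments the rightmost position that isn't already D and resets every position after it to A.

zRzzzA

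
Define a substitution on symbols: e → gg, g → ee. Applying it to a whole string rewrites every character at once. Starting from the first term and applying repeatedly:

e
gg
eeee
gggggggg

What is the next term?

eeeeeeeeeeeeeeee

Expanding gggggggg: g→ee, g→ee, g→ee, g→ee, g→ee, g→ee, g→ee, g→ee. Concatenated: ee ee ee ee ee ee ee ee.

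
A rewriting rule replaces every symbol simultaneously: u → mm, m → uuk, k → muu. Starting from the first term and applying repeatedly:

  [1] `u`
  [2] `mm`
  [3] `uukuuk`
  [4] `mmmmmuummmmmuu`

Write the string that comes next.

Rewriting the 14 symbols of mmmmmuummmmmuu one by one yields uuk uuk uuk uuk uuk mm mm uuk uuk uuk uuk uuk mm mm; concatenated:

uukuukuukuukuukmmmmuukuukuukuukuukmmmm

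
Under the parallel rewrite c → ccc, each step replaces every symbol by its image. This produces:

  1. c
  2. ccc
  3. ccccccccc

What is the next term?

Apply φ to ccccccccc symbol by symbol: c→ccc, c→ccc, c→ccc, c→ccc, c→ccc, c→ccc, c→ccc, c→ccc, c→ccc; joined: ccc ccc ccc ccc ccc ccc ccc ccc ccc.

ccccccccccccccccccccccccccc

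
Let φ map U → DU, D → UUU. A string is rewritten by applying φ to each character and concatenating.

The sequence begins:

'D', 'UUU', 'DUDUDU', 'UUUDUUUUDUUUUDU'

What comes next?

DUDUDUUUUDUDUDUDUUUUDUDUDUDUUUUDU

Applying the rule to each of the 15 symbols of UUUDUUUUDUUUUDU gives the pieces DU DU DU UUU DU DU DU DU UUU DU DU DU DU UUU DU, which concatenate to the answer.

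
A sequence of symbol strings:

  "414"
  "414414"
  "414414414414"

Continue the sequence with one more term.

Each string is two copies of the previous one concatenated.
So the next term is two copies of 414414414414.

414414414414414414414414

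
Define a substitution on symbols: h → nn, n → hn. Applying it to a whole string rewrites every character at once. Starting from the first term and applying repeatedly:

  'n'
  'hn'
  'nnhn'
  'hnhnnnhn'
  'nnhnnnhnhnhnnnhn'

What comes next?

Rewriting the 16 symbols of nnhnnnhnhnhnnnhn one by one yields hn hn nn hn hn hn nn hn nn hn nn hn hn hn nn hn; concatenated:

hnhnnnhnhnhnnnhnnnhnnnhnhnhnnnhn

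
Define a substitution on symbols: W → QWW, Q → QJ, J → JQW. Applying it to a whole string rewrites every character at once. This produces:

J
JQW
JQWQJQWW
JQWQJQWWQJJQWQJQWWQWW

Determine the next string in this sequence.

Rewriting the 21 symbols of JQWQJQWWQJJQWQJQWWQWW one by one yields JQW QJ QWW QJ JQW QJ QWW QWW QJ JQW JQW QJ QWW QJ JQW QJ QWW QWW QJ QWW QWW; concatenated:

JQWQJQWWQJJQWQJQWWQWWQJJQWJQWQJQWWQJJQWQJQWWQWWQJQWWQWW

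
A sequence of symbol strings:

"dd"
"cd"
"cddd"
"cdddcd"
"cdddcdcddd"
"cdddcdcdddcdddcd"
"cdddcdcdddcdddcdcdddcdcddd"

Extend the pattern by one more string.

cdddcdcdddcdddcdcdddcdcdddcdddcdcdddcdddcd

From term 3 onward, concatenate the last term with the second-to-last: cd·dd = cddd, cddd·cd = cdddcd, …
So term 8 is cdddcdcdddcdddcdcdddcdcddd·cdddcdcdddcdddcd.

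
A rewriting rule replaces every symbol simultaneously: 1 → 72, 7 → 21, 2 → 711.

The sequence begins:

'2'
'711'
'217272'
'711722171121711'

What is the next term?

φ(711722171121711) expands symbol-by-symbol to 21 72 72 21 711 711 72 21 72 72 711 72 21 72 72; joining the 15 pieces gives the next term.

217272217117117221727271172217272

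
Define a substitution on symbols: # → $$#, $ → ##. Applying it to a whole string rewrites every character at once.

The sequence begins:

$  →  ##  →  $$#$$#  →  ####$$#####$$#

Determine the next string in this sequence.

Rewriting the 14 symbols of ####$$#####$$# one by one yields $$# $$# $$# $$# ## ## $$# $$# $$# $$# $$# ## ## $$#; concatenated:

$$#$$#$$#$$#####$$#$$#$$#$$#$$#####$$#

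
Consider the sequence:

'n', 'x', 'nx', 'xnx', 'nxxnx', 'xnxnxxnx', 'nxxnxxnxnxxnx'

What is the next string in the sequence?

Each term (from the third on) is the two preceding terms concatenated in order: term 3 = n·x = nx.
So term 8 is xnxnxxnx·nxxnxxnxnxxnx.

xnxnxxnxnxxnxxnxnxxnx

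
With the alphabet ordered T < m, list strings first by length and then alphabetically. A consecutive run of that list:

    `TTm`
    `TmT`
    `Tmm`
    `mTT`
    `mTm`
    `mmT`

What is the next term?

mmm

Find the rightmost character of mmT below m, bump it to the next letter, and reset everything to its right to T.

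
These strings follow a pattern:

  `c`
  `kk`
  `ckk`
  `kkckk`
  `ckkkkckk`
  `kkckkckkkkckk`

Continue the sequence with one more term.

Each term (from the third on) is the two preceding terms concatenated in order: term 3 = c·kk = ckk.
The next term joins ckkkkckk and kkckkckkkkckk.

ckkkkckkkkckkckkkkckk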